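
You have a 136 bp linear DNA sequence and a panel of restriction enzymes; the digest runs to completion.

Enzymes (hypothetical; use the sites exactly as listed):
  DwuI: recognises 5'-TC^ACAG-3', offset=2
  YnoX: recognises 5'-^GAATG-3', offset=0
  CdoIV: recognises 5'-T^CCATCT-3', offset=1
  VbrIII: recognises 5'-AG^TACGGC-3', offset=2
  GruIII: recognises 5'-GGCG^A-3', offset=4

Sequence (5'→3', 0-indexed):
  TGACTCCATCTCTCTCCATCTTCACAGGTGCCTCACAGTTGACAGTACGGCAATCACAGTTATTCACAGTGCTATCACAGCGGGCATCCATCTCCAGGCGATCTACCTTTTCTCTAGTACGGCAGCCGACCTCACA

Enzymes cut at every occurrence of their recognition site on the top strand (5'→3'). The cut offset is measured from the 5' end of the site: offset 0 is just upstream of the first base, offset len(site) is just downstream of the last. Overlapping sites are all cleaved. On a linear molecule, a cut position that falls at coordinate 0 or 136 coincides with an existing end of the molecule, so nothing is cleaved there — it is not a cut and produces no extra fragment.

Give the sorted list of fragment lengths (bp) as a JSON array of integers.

Site scan:
  DwuI (TCACAG, off=2): starts [21, 32, 53, 63, 74] → cuts [23, 34, 55, 65, 76]
  YnoX (GAATG, off=0): no sites
  CdoIV (TCCATCT, off=1): starts [4, 14, 86] → cuts [5, 15, 87]
  VbrIII (AGTACGGC, off=2): starts [43, 115] → cuts [45, 117]
  GruIII (GGCGA, off=4): starts [96] → cuts [100]

All cut coordinates (distinct, sorted): [5, 15, 23, 34, 45, 55, 65, 76, 87, 100, 117]

Fragment lengths:
  [0,5): 5 bp
  [5,15): 10 bp
  [15,23): 8 bp
  [23,34): 11 bp
  [34,45): 11 bp
  [45,55): 10 bp
  [55,65): 10 bp
  [65,76): 11 bp
  [76,87): 11 bp
  [87,100): 13 bp
  [100,117): 17 bp
  [117,136): 19 bp

[5,8,10,10,10,11,11,11,11,13,17,19]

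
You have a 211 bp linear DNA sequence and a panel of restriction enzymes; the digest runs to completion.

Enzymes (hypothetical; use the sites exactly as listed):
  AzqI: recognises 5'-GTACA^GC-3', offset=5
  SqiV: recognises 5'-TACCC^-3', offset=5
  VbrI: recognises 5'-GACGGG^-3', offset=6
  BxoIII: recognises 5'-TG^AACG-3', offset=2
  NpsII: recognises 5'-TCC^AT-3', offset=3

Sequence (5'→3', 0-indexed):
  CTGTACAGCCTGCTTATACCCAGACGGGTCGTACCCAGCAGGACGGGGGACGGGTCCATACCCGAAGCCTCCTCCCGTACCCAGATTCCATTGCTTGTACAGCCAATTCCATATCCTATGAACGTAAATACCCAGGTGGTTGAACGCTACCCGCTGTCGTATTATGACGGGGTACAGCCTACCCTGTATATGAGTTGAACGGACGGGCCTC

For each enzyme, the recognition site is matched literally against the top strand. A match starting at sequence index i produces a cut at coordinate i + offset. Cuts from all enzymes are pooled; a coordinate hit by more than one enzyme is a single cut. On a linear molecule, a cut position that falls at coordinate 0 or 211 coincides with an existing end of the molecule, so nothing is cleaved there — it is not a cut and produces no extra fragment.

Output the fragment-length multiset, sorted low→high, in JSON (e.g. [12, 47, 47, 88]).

[3,4,5,6,7,7,7,7,8,8,9,9,10,10,10,11,12,13,13,14,19,19]

Site scan:
  AzqI (GTACAGC, off=5): starts [2, 96, 171] → cuts [7, 101, 176]
  SqiV (TACCC, off=5): starts [16, 31, 58, 77, 128, 147, 179] → cuts [21, 36, 63, 82, 133, 152, 184]
  VbrI (GACGGG, off=6): starts [22, 41, 48, 165, 201] → cuts [28, 47, 54, 171, 207]
  BxoIII (TGAACG, off=2): starts [118, 140, 195] → cuts [120, 142, 197]
  NpsII (TCCAT, off=3): starts [54, 86, 107] → cuts [57, 89, 110]

Pooled cuts: [7, 21, 28, 36, 47, 54, 57, 63, 82, 89, 101, 110, 120, 133, 142, 152, 171, 176, 184, 197, 207]

Fragment lengths:
  [0,7): 7 bp
  [7,21): 14 bp
  [21,28): 7 bp
  [28,36): 8 bp
  [36,47): 11 bp
  [47,54): 7 bp
  [54,57): 3 bp
  [57,63): 6 bp
  [63,82): 19 bp
  [82,89): 7 bp
  [89,101): 12 bp
  [101,110): 9 bp
  [110,120): 10 bp
  [120,133): 13 bp
  [133,142): 9 bp
  [142,152): 10 bp
  [152,171): 19 bp
  [171,176): 5 bp
  [176,184): 8 bp
  [184,197): 13 bp
  [197,207): 10 bp
  [207,211): 4 bp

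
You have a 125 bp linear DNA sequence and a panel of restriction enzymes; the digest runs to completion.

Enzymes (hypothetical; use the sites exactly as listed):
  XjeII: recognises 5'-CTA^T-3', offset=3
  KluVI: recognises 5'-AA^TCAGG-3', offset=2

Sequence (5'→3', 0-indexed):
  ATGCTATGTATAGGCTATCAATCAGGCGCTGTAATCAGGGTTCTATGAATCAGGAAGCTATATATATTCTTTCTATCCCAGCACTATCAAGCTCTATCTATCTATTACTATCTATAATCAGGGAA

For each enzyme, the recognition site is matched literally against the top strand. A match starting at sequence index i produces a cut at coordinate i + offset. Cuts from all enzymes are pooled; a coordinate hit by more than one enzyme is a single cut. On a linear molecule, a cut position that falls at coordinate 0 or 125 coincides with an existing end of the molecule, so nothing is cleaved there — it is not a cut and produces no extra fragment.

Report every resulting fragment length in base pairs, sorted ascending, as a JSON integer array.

Per-enzyme occurrences:
  XjeII CTAT/3: at [3, 14, 42, 57, 72, 83, 93, 97, 101, 107, 111] ⇒ [6, 17, 45, 60, 75, 86, 96, 100, 104, 110, 114]
  KluVI AATCAGG/2: at [19, 32, 47, 115] ⇒ [21, 34, 49, 117]

All cut coordinates (distinct, sorted): [6, 17, 21, 34, 45, 49, 60, 75, 86, 96, 100, 104, 110, 114, 117]

Fragment lengths:
  [0,6): 6 bp
  [6,17): 11 bp
  [17,21): 4 bp
  [21,34): 13 bp
  [34,45): 11 bp
  [45,49): 4 bp
  [49,60): 11 bp
  [60,75): 15 bp
  [75,86): 11 bp
  [86,96): 10 bp
  [96,100): 4 bp
  [100,104): 4 bp
  [104,110): 6 bp
  [110,114): 4 bp
  [114,117): 3 bp
  [117,125): 8 bp

[3,4,4,4,4,4,6,6,8,10,11,11,11,11,13,15]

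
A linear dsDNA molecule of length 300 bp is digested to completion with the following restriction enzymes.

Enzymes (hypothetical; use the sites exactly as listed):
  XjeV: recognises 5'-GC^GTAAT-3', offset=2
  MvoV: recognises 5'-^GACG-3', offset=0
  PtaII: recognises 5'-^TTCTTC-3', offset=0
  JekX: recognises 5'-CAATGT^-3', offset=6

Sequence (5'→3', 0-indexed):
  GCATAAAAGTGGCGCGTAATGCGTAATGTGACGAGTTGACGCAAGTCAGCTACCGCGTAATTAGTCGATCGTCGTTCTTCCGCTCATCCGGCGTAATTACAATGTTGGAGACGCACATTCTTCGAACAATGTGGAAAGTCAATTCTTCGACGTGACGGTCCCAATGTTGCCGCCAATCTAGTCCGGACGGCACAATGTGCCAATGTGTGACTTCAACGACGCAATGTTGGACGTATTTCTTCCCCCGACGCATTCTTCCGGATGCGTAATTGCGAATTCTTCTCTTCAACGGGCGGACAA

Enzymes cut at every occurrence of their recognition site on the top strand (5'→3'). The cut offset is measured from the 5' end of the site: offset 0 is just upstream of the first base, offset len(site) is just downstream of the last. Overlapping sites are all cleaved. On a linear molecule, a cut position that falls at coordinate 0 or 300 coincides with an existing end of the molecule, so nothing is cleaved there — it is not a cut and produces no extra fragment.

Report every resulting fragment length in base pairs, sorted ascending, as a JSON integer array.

Per-enzyme occurrences:
  XjeV GCGTAAT/2: at [13, 20, 54, 90, 263] ⇒ [15, 22, 56, 92, 265]
  MvoV GACG/0: at [29, 37, 109, 148, 153, 185, 217, 229, 246] ⇒ [29, 37, 109, 148, 153, 185, 217, 229, 246]
  PtaII TTCTTC/0: at [74, 117, 142, 236, 252, 276] ⇒ [74, 117, 142, 236, 252, 276]
  JekX CAATGT/6: at [99, 126, 161, 192, 200, 221] ⇒ [105, 132, 167, 198, 206, 227]

Pooled cuts: [15, 22, 29, 37, 56, 74, 92, 105, 109, 117, 132, 142, 148, 153, 167, 185, 198, 206, 217, 227, 229, 236, 246, 252, 265, 276]

Fragment lengths:
  [0,15): 15 bp
  [15,22): 7 bp
  [22,29): 7 bp
  [29,37): 8 bp
  [37,56): 19 bp
  [56,74): 18 bp
  [74,92): 18 bp
  [92,105): 13 bp
  [105,109): 4 bp
  [109,117): 8 bp
  [117,132): 15 bp
  [132,142): 10 bp
  [142,148): 6 bp
  [148,153): 5 bp
  [153,167): 14 bp
  [167,185): 18 bp
  [185,198): 13 bp
  [198,206): 8 bp
  [206,217): 11 bp
  [217,227): 10 bp
  [227,229): 2 bp
  [229,236): 7 bp
  [236,246): 10 bp
  [246,252): 6 bp
  [252,265): 13 bp
  [265,276): 11 bp
  [276,300): 24 bp

[2,4,5,6,6,7,7,7,8,8,8,10,10,10,11,11,13,13,13,14,15,15,18,18,18,19,24]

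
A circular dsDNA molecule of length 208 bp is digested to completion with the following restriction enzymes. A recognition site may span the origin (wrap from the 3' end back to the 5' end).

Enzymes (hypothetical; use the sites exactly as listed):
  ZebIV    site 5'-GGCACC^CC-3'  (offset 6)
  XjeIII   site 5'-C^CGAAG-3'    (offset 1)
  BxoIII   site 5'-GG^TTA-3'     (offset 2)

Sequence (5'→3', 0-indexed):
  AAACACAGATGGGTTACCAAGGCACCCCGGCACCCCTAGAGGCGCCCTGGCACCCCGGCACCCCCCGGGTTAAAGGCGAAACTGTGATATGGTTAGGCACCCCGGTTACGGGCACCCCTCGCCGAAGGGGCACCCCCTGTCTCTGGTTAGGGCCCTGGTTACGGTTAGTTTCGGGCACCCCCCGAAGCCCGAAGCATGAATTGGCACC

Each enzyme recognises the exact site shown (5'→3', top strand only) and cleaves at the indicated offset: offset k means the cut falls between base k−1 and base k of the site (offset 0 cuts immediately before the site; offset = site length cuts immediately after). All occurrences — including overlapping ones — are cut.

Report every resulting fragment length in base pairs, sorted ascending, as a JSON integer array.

[3,4,6,6,7,7,8,8,9,11,12,12,12,13,15,20,23,32]

Per-enzyme occurrences:
  ZebIV GGCACCCC/6: at [20, 28, 48, 56, 95, 110, 128, 173] ⇒ [26, 34, 54, 62, 101, 116, 134, 179]
  XjeIII CCGAAG/1: at [121, 181, 188] ⇒ [122, 182, 189]
  BxoIII GGTTA/2: at [11, 67, 90, 103, 144, 156, 162] ⇒ [13, 69, 92, 105, 146, 158, 164]

Pooled cuts: [13, 26, 34, 54, 62, 69, 92, 101, 105, 116, 122, 134, 146, 158, 164, 179, 182, 189]

Fragment lengths:
  13→26: 13 bp
  26→34: 8 bp
  34→54: 20 bp
  54→62: 8 bp
  62→69: 7 bp
  69→92: 23 bp
  92→101: 9 bp
  101→105: 4 bp
  105→116: 11 bp
  116→122: 6 bp
  122→134: 12 bp
  134→146: 12 bp
  146→158: 12 bp
  158→164: 6 bp
  164→179: 15 bp
  179→182: 3 bp
  182→189: 7 bp
  189→13 (wrap): 208-189+13 = 32 bp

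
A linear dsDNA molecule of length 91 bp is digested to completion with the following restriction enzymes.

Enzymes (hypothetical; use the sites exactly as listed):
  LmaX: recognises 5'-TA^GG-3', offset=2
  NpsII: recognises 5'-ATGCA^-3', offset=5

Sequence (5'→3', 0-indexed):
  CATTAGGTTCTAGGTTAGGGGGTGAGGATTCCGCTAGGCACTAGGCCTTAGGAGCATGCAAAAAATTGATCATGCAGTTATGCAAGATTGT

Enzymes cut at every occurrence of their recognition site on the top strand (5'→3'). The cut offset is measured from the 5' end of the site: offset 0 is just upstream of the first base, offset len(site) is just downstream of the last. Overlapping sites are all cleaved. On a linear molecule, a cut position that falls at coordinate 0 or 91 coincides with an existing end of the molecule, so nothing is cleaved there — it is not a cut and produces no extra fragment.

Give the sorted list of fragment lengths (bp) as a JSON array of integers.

[5,5,7,7,7,7,8,10,16,19]

Per-enzyme occurrences:
  LmaX TAGG/2: at [3, 10, 15, 34, 41, 48] ⇒ [5, 12, 17, 36, 43, 50]
  NpsII ATGCA/5: at [55, 71, 79] ⇒ [60, 76, 84]

Pooled cuts: [5, 12, 17, 36, 43, 50, 60, 76, 84]

Fragments:
  [0,5): 5 bp
  [5,12): 7 bp
  [12,17): 5 bp
  [17,36): 19 bp
  [36,43): 7 bp
  [43,50): 7 bp
  [50,60): 10 bp
  [60,76): 16 bp
  [76,84): 8 bp
  [84,91): 7 bp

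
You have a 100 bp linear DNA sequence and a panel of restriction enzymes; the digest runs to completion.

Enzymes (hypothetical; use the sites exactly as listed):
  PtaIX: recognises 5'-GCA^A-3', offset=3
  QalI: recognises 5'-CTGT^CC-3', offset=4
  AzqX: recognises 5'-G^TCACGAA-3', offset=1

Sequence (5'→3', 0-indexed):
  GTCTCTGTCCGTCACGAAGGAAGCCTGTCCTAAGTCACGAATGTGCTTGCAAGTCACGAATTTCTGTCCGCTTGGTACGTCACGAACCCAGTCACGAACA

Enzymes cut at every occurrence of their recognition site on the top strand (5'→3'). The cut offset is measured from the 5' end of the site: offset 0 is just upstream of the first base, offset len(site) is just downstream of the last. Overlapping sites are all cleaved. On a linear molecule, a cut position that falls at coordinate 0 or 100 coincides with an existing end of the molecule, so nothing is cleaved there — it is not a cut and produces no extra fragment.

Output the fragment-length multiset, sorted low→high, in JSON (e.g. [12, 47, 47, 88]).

[2,3,6,8,9,12,12,14,17,17]

Per-enzyme occurrences:
  PtaIX GCAA/3: at [48] ⇒ [51]
  QalI CTGTCC/4: at [4, 24, 63] ⇒ [8, 28, 67]
  AzqX GTCACGAA/1: at [10, 33, 52, 78, 90] ⇒ [11, 34, 53, 79, 91]

Pooled cuts: [8, 11, 28, 34, 51, 53, 67, 79, 91]

Fragment lengths:
  [0,8): 8 bp
  [8,11): 3 bp
  [11,28): 17 bp
  [28,34): 6 bp
  [34,51): 17 bp
  [51,53): 2 bp
  [53,67): 14 bp
  [67,79): 12 bp
  [79,91): 12 bp
  [91,100): 9 bp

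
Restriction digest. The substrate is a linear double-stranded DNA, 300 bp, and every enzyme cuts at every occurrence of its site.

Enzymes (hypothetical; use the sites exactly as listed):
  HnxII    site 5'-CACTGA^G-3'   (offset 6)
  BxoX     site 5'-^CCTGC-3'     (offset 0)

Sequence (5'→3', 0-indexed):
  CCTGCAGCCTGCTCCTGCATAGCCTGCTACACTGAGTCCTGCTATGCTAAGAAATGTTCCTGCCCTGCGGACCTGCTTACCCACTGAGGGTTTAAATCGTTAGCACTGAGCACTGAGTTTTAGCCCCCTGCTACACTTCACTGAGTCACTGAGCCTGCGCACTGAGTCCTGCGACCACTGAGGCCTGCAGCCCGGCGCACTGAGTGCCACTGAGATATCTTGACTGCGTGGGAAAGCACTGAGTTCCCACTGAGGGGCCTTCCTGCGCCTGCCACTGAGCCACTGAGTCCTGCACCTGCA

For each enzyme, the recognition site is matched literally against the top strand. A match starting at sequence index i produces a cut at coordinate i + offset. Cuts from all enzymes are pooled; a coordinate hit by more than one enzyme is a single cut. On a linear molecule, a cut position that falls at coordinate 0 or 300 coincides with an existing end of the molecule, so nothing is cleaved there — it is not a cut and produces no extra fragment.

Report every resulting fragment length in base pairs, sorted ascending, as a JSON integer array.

[1,2,2,2,2,5,6,6,6,6,7,7,8,8,8,8,9,10,10,11,11,12,13,14,16,18,20,21,22,29]

Per-enzyme occurrences:
  HnxII CACTGAG/6: at [29, 81, 103, 110, 138, 146, 159, 175, 197, 207, 236, 247, 272, 280] ⇒ [35, 87, 109, 116, 144, 152, 165, 181, 203, 213, 242, 253, 278, 286]
  BxoX CCTGC/0: at [0, 7, 13, 22, 37, 58, 63, 71, 126, 153, 167, 183, 261, 267, 288, 294] ⇒ [7, 13, 22, 37, 58, 63, 71, 126, 153, 167, 183, 261, 267, 288, 294] (position 0 is a terminus of the linear molecule — no cut)

Pooled cuts: [7, 13, 22, 35, 37, 58, 63, 71, 87, 109, 116, 126, 144, 152, 153, 165, 167, 181, 183, 203, 213, 242, 253, 261, 267, 278, 286, 288, 294]

Fragments:
  [0,7): 7 bp
  [7,13): 6 bp
  [13,22): 9 bp
  [22,35): 13 bp
  [35,37): 2 bp
  [37,58): 21 bp
  [58,63): 5 bp
  [63,71): 8 bp
  [71,87): 16 bp
  [87,109): 22 bp
  [109,116): 7 bp
  [116,126): 10 bp
  [126,144): 18 bp
  [144,152): 8 bp
  [152,153): 1 bp
  [153,165): 12 bp
  [165,167): 2 bp
  [167,181): 14 bp
  [181,183): 2 bp
  [183,203): 20 bp
  [203,213): 10 bp
  [213,242): 29 bp
  [242,253): 11 bp
  [253,261): 8 bp
  [261,267): 6 bp
  [267,278): 11 bp
  [278,286): 8 bp
  [286,288): 2 bp
  [288,294): 6 bp
  [294,300): 6 bp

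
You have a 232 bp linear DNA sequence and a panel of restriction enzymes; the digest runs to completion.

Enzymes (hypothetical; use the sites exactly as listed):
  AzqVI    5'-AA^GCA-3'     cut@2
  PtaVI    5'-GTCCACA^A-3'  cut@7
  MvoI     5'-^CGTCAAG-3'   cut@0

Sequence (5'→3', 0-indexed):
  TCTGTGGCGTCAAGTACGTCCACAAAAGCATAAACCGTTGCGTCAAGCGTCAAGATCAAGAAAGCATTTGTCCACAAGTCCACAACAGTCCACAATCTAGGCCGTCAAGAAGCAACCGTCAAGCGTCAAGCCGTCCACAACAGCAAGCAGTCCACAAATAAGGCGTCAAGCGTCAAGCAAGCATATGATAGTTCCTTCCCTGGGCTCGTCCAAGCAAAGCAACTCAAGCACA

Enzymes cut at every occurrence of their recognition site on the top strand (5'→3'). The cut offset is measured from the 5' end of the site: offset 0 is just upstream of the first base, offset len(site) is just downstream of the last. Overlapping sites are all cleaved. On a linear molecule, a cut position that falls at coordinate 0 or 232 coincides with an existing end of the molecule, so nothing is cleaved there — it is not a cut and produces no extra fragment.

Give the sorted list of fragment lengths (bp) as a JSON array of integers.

[3,4,5,5,5,6,7,7,7,7,7,7,8,8,9,9,10,10,13,13,16,16,17,33]

Site scan:
  AzqVI (AAGCA, off=2): starts [25, 61, 109, 144, 174, 178, 211, 216, 225] → cuts [27, 63, 111, 146, 176, 180, 213, 218, 227]
  PtaVI (GTCCACAA, off=7): starts [17, 69, 77, 87, 132, 149] → cuts [24, 76, 84, 94, 139, 156]
  MvoI (CGTCAAG, off=0): starts [7, 40, 47, 102, 116, 123, 163, 170] → cuts [7, 40, 47, 102, 116, 123, 163, 170]

Pooled cuts: [7, 24, 27, 40, 47, 63, 76, 84, 94, 102, 111, 116, 123, 139, 146, 156, 163, 170, 176, 180, 213, 218, 227]

Fragments:
  [0,7): 7 bp
  [7,24): 17 bp
  [24,27): 3 bp
  [27,40): 13 bp
  [40,47): 7 bp
  [47,63): 16 bp
  [63,76): 13 bp
  [76,84): 8 bp
  [84,94): 10 bp
  [94,102): 8 bp
  [102,111): 9 bp
  [111,116): 5 bp
  [116,123): 7 bp
  [123,139): 16 bp
  [139,146): 7 bp
  [146,156): 10 bp
  [156,163): 7 bp
  [163,170): 7 bp
  [170,176): 6 bp
  [176,180): 4 bp
  [180,213): 33 bp
  [213,218): 5 bp
  [218,227): 9 bp
  [227,232): 5 bp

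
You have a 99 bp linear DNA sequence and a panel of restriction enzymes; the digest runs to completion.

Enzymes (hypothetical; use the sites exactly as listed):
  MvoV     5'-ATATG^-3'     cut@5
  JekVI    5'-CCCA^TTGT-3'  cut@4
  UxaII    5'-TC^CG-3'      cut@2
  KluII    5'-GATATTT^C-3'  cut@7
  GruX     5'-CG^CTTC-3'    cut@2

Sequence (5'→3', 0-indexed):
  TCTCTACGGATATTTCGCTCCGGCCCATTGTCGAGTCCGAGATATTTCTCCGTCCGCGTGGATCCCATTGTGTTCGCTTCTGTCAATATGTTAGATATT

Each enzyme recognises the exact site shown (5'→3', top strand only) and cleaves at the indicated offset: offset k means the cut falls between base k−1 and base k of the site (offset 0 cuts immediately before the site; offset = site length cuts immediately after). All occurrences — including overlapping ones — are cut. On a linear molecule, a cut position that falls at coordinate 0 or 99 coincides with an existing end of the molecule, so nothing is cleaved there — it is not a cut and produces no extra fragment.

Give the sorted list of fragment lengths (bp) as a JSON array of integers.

[3,4,5,7,9,9,10,10,13,14,15]

Scan for sites:
  MvoV ATATG/5: at [85] ⇒ [90]
  JekVI CCCATTGT/4: at [23, 63] ⇒ [27, 67]
  UxaII TCCG/2: at [18, 35, 48, 52] ⇒ [20, 37, 50, 54]
  KluII GATATTTC/7: at [8, 40] ⇒ [15, 47]
  GruX CGCTTC/2: at [74] ⇒ [76]

Pooled cuts: [15, 20, 27, 37, 47, 50, 54, 67, 76, 90]

Fragment lengths:
  [0,15): 15 bp
  [15,20): 5 bp
  [20,27): 7 bp
  [27,37): 10 bp
  [37,47): 10 bp
  [47,50): 3 bp
  [50,54): 4 bp
  [54,67): 13 bp
  [67,76): 9 bp
  [76,90): 14 bp
  [90,99): 9 bp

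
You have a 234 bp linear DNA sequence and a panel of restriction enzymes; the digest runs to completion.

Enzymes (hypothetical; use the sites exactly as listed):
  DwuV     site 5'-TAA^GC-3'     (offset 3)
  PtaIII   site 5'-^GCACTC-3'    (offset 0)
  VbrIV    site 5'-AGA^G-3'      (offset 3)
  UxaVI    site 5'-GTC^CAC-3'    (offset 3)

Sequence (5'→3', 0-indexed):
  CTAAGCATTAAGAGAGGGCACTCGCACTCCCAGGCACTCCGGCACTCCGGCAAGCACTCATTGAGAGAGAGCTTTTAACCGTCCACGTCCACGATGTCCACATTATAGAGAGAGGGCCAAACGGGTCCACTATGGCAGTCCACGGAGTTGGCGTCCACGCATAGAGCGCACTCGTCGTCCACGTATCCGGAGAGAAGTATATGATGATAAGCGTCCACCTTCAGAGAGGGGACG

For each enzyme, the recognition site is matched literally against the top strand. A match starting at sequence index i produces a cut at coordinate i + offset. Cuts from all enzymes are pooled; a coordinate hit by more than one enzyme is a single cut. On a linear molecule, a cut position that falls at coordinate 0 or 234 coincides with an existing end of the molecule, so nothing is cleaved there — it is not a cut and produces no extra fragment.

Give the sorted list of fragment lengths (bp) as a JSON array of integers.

[2,2,2,2,2,2,2,2,4,5,6,6,7,8,9,9,10,10,10,11,12,12,13,13,13,14,14,15,17]

Site scan:
  DwuV (TAAGC, off=3): starts [1, 207] → cuts [4, 210]
  PtaIII (GCACTC, off=0): starts [17, 23, 33, 41, 53, 167] → cuts [17, 23, 33, 41, 53, 167]
  VbrIV (AGAG, off=3): starts [10, 12, 63, 65, 67, 106, 108, 110, 162, 190, 222, 224] → cuts [13, 15, 66, 68, 70, 109, 111, 113, 165, 193, 225, 227]
  UxaVI (GTCCAC, off=3): starts [80, 86, 95, 124, 137, 152, 176, 212] → cuts [83, 89, 98, 127, 140, 155, 179, 215]

All cut coordinates (distinct, sorted): [4, 13, 15, 17, 23, 33, 41, 53, 66, 68, 70, 83, 89, 98, 109, 111, 113, 127, 140, 155, 165, 167, 179, 193, 210, 215, 225, 227]

Fragments:
  [0,4): 4 bp
  [4,13): 9 bp
  [13,15): 2 bp
  [15,17): 2 bp
  [17,23): 6 bp
  [23,33): 10 bp
  [33,41): 8 bp
  [41,53): 12 bp
  [53,66): 13 bp
  [66,68): 2 bp
  [68,70): 2 bp
  [70,83): 13 bp
  [83,89): 6 bp
  [89,98): 9 bp
  [98,109): 11 bp
  [109,111): 2 bp
  [111,113): 2 bp
  [113,127): 14 bp
  [127,140): 13 bp
  [140,155): 15 bp
  [155,165): 10 bp
  [165,167): 2 bp
  [167,179): 12 bp
  [179,193): 14 bp
  [193,210): 17 bp
  [210,215): 5 bp
  [215,225): 10 bp
  [225,227): 2 bp
  [227,234): 7 bp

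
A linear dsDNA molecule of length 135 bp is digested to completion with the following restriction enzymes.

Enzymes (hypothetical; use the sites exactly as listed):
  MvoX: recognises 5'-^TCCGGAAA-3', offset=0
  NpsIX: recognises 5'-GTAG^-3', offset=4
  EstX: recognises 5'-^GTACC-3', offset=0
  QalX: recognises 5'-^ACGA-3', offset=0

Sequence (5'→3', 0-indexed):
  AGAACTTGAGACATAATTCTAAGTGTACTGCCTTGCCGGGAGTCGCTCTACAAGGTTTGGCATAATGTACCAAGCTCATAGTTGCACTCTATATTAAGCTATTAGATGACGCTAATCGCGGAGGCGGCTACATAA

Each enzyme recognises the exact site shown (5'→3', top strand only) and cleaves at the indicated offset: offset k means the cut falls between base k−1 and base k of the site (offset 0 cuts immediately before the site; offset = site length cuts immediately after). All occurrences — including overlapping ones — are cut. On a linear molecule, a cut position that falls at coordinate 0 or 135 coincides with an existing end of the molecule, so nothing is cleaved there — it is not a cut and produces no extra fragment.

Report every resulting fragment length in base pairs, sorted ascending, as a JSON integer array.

[66,69]

Scan for sites:
  MvoX (TCCGGAAA, off=0): no sites
  NpsIX (GTAG, off=4): no sites
  EstX GTACC/0: at [66] ⇒ [66]
  QalX (ACGA, off=0): no sites

Pooled cuts: [66]

Fragments:
  [0,66): 66 bp
  [66,135): 69 bp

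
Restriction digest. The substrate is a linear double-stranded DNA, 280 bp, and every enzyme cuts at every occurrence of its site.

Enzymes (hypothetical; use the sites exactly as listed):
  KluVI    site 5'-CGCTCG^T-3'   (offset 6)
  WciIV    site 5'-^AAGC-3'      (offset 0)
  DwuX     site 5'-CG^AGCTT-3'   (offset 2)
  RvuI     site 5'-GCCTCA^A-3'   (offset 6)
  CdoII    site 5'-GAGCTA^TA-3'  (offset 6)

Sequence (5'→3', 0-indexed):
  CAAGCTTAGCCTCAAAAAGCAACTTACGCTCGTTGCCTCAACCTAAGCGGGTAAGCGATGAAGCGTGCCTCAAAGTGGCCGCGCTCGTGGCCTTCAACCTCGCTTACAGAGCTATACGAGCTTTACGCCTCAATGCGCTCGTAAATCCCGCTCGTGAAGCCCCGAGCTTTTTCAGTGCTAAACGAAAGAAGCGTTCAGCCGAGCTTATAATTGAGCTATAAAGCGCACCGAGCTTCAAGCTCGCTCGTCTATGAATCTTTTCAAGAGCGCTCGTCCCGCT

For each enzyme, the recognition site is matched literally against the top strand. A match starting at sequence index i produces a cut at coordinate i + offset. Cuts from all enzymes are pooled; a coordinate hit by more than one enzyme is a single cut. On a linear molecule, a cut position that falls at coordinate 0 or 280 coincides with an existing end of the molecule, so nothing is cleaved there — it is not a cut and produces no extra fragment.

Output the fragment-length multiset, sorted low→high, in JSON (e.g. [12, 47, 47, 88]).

Scan for sites:
  KluVI (CGCTCGT, off=6): starts [26, 81, 135, 148, 241, 267] → cuts [32, 87, 141, 154, 247, 273]
  WciIV (AAGC, off=0): starts [1, 16, 44, 52, 60, 156, 188, 220, 236] → cuts [1, 16, 44, 52, 60, 156, 188, 220, 236]
  DwuX (CGAGCTT, off=2): starts [116, 162, 199, 228] → cuts [118, 164, 201, 230]
  RvuI (GCCTCAA, off=6): starts [8, 34, 66, 126] → cuts [14, 40, 72, 132]
  CdoII (GAGCTATA, off=6): starts [108, 212] → cuts [114, 218]

Pooled cuts: [1, 14, 16, 32, 40, 44, 52, 60, 72, 87, 114, 118, 132, 141, 154, 156, 164, 188, 201, 218, 220, 230, 236, 247, 273]

Fragment lengths:
  [0,1): 1 bp
  [1,14): 13 bp
  [14,16): 2 bp
  [16,32): 16 bp
  [32,40): 8 bp
  [40,44): 4 bp
  [44,52): 8 bp
  [52,60): 8 bp
  [60,72): 12 bp
  [72,87): 15 bp
  [87,114): 27 bp
  [114,118): 4 bp
  [118,132): 14 bp
  [132,141): 9 bp
  [141,154): 13 bp
  [154,156): 2 bp
  [156,164): 8 bp
  [164,188): 24 bp
  [188,201): 13 bp
  [201,218): 17 bp
  [218,220): 2 bp
  [220,230): 10 bp
  [230,236): 6 bp
  [236,247): 11 bp
  [247,273): 26 bp
  [273,280): 7 bp

[1,2,2,2,4,4,6,7,8,8,8,8,9,10,11,12,13,13,13,14,15,16,17,24,26,27]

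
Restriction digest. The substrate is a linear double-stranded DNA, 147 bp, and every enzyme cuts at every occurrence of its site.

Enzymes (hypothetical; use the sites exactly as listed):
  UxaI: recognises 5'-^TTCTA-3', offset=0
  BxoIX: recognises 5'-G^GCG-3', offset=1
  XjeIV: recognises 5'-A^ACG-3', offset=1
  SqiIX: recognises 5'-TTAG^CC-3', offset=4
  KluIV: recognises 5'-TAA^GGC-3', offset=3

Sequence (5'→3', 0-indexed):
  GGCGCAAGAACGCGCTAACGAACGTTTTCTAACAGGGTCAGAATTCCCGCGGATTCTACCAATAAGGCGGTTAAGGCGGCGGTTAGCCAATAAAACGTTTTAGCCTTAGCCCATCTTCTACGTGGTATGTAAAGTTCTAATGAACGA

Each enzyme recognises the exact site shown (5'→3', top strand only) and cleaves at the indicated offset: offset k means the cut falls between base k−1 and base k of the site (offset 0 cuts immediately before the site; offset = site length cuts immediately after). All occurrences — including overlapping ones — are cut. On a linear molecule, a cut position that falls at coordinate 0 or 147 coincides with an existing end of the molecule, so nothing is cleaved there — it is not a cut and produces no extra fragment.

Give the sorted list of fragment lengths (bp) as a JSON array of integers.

Site scan:
  UxaI (TTCTA, off=0): starts [26, 53, 115, 134] → cuts [26, 53, 115, 134]
  BxoIX (GGCG, off=1): starts [0, 65, 74, 77] → cuts [1, 66, 75, 78]
  XjeIV (AACG, off=1): starts [8, 16, 20, 93, 142] → cuts [9, 17, 21, 94, 143]
  SqiIX (TTAGCC, off=4): starts [82, 99, 105] → cuts [86, 103, 109]
  KluIV (TAAGGC, off=3): starts [62, 71] → cuts [65, 74]

All cut coordinates (distinct, sorted): [1, 9, 17, 21, 26, 53, 65, 66, 74, 75, 78, 86, 94, 103, 109, 115, 134, 143]

Fragment lengths:
  [0,1): 1 bp
  [1,9): 8 bp
  [9,17): 8 bp
  [17,21): 4 bp
  [21,26): 5 bp
  [26,53): 27 bp
  [53,65): 12 bp
  [65,66): 1 bp
  [66,74): 8 bp
  [74,75): 1 bp
  [75,78): 3 bp
  [78,86): 8 bp
  [86,94): 8 bp
  [94,103): 9 bp
  [103,109): 6 bp
  [109,115): 6 bp
  [115,134): 19 bp
  [134,143): 9 bp
  [143,147): 4 bp

[1,1,1,3,4,4,5,6,6,8,8,8,8,8,9,9,12,19,27]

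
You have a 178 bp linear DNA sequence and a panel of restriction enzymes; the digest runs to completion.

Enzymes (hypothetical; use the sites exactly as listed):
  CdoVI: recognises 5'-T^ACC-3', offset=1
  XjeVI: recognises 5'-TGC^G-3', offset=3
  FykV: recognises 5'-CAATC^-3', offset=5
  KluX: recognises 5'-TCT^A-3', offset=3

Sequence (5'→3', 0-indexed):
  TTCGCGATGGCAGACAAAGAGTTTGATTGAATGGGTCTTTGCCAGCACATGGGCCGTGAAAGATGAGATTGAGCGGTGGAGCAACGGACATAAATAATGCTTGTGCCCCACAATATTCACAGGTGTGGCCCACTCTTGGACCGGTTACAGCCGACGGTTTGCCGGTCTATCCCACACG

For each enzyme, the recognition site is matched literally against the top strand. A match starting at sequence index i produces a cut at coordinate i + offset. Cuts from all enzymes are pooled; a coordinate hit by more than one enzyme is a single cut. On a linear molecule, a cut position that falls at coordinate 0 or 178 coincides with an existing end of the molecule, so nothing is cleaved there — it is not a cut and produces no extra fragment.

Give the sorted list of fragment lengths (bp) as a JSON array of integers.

Site scan:
  CdoVI (TACC, off=1): no sites
  XjeVI (TGCG, off=3): no sites
  FykV (CAATC, off=5): no sites
  KluX (TCTA, off=3): starts [165] → cuts [168]

All cut coordinates (distinct, sorted): [168]

Fragment lengths:
  [0,168): 168 bp
  [168,178): 10 bp

[10,168]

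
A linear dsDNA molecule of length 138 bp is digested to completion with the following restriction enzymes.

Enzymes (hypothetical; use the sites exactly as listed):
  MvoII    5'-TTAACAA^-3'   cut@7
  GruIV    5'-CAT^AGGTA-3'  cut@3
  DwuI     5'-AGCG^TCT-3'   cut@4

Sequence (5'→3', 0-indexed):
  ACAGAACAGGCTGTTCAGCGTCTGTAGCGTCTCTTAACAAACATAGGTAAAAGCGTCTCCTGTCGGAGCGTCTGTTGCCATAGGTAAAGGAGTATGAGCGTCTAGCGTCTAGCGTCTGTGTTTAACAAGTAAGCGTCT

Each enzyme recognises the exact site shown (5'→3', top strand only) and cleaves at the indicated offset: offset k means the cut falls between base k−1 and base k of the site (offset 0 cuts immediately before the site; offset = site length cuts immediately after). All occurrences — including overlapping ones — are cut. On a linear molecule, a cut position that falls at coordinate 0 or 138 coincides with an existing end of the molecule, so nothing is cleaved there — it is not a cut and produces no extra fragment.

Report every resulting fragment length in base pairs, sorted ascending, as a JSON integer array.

Site scan:
  MvoII TTAACAA/7: at [33, 121] ⇒ [40, 128]
  GruIV CATAGGTA/3: at [41, 78] ⇒ [44, 81]
  DwuI AGCGTCT/4: at [16, 25, 51, 66, 96, 103, 110, 131] ⇒ [20, 29, 55, 70, 100, 107, 114, 135]

Pooled cuts: [20, 29, 40, 44, 55, 70, 81, 100, 107, 114, 128, 135]

Fragments:
  [0,20): 20 bp
  [20,29): 9 bp
  [29,40): 11 bp
  [40,44): 4 bp
  [44,55): 11 bp
  [55,70): 15 bp
  [70,81): 11 bp
  [81,100): 19 bp
  [100,107): 7 bp
  [107,114): 7 bp
  [114,128): 14 bp
  [128,135): 7 bp
  [135,138): 3 bp

[3,4,7,7,7,9,11,11,11,14,15,19,20]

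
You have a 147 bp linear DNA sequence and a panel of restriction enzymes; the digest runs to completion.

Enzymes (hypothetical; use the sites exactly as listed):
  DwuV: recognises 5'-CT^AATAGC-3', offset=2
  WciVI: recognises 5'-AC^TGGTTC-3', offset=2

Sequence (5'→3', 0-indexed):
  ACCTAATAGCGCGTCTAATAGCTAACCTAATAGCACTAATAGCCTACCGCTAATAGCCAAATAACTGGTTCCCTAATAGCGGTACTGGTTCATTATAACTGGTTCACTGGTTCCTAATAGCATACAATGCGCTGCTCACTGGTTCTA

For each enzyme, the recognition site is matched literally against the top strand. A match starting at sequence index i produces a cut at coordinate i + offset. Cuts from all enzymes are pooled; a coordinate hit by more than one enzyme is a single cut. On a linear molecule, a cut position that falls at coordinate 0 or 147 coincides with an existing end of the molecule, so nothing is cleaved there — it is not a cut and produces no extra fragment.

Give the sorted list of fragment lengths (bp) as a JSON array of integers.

[4,8,8,8,9,9,11,12,12,14,14,14,24]

Per-enzyme occurrences:
  DwuV (CTAATAGC, off=2): starts [2, 14, 26, 35, 49, 72, 113] → cuts [4, 16, 28, 37, 51, 74, 115]
  WciVI (ACTGGTTC, off=2): starts [63, 83, 97, 105, 137] → cuts [65, 85, 99, 107, 139]

All cut coordinates (distinct, sorted): [4, 16, 28, 37, 51, 65, 74, 85, 99, 107, 115, 139]

Fragments:
  [0,4): 4 bp
  [4,16): 12 bp
  [16,28): 12 bp
  [28,37): 9 bp
  [37,51): 14 bp
  [51,65): 14 bp
  [65,74): 9 bp
  [74,85): 11 bp
  [85,99): 14 bp
  [99,107): 8 bp
  [107,115): 8 bp
  [115,139): 24 bp
  [139,147): 8 bp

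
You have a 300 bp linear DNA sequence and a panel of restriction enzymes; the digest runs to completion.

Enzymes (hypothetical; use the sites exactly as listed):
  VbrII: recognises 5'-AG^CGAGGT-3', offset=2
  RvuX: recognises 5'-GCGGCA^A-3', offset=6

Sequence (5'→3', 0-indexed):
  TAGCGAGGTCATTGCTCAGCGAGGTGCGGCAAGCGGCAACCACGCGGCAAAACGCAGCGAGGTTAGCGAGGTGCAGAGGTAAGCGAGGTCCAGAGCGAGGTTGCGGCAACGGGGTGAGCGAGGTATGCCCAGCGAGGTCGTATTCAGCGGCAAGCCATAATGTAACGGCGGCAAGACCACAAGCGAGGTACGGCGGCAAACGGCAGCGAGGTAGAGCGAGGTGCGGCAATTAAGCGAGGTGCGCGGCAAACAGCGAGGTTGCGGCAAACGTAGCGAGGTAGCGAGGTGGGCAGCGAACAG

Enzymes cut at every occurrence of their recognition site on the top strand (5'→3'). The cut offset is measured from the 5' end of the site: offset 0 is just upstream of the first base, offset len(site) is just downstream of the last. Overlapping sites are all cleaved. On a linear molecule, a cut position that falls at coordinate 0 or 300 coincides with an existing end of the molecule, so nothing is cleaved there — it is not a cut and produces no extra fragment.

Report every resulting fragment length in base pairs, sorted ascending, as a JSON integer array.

Scan for sites:
  VbrII AGCGAGGT/2: at [1, 17, 55, 64, 81, 93, 116, 130, 181, 204, 214, 232, 251, 271, 279] ⇒ [3, 19, 57, 66, 83, 95, 118, 132, 183, 206, 216, 234, 253, 273, 281]
  RvuX GCGGCAA/6: at [25, 32, 43, 102, 146, 167, 192, 222, 242, 260] ⇒ [31, 38, 49, 108, 152, 173, 198, 228, 248, 266]

All cut coordinates (distinct, sorted): [3, 19, 31, 38, 49, 57, 66, 83, 95, 108, 118, 132, 152, 173, 183, 198, 206, 216, 228, 234, 248, 253, 266, 273, 281]

Fragments:
  [0,3): 3 bp
  [3,19): 16 bp
  [19,31): 12 bp
  [31,38): 7 bp
  [38,49): 11 bp
  [49,57): 8 bp
  [57,66): 9 bp
  [66,83): 17 bp
  [83,95): 12 bp
  [95,108): 13 bp
  [108,118): 10 bp
  [118,132): 14 bp
  [132,152): 20 bp
  [152,173): 21 bp
  [173,183): 10 bp
  [183,198): 15 bp
  [198,206): 8 bp
  [206,216): 10 bp
  [216,228): 12 bp
  [228,234): 6 bp
  [234,248): 14 bp
  [248,253): 5 bp
  [253,266): 13 bp
  [266,273): 7 bp
  [273,281): 8 bp
  [281,300): 19 bp

[3,5,6,7,7,8,8,8,9,10,10,10,11,12,12,12,13,13,14,14,15,16,17,19,20,21]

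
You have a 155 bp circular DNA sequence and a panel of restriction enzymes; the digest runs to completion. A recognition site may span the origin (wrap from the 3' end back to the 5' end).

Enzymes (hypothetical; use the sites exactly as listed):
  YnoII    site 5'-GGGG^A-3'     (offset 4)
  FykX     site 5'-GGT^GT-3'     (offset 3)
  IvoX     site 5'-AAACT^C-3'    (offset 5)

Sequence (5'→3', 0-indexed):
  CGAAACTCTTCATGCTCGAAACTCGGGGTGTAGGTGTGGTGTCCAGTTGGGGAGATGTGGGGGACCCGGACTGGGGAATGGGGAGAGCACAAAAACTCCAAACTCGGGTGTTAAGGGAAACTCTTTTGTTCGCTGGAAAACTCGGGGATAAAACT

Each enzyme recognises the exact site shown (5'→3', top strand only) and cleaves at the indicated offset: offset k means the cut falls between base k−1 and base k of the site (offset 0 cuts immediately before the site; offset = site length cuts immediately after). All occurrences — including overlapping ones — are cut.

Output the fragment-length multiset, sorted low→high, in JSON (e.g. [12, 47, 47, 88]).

[5,5,5,6,6,7,7,7,8,11,12,13,13,14,16,20]

Scan for sites:
  YnoII (GGGGA, off=4): starts [48, 59, 72, 79, 143] → cuts [52, 63, 76, 83, 147]
  FykX (GGTGT, off=3): starts [26, 32, 37, 106] → cuts [29, 35, 40, 109]
  IvoX (AAACTC, off=5): starts [2, 18, 92, 99, 117, 137, 150] → cuts [0, 7, 23, 97, 104, 122, 142]

Pooled cuts: [0, 7, 23, 29, 35, 40, 52, 63, 76, 83, 97, 104, 109, 122, 142, 147]

Fragment lengths:
  0→7: 7 bp
  7→23: 16 bp
  23→29: 6 bp
  29→35: 6 bp
  35→40: 5 bp
  40→52: 12 bp
  52→63: 11 bp
  63→76: 13 bp
  76→83: 7 bp
  83→97: 14 bp
  97→104: 7 bp
  104→109: 5 bp
  109→122: 13 bp
  122→142: 20 bp
  142→147: 5 bp
  147→0 (wrap): 155-147+0 = 8 bp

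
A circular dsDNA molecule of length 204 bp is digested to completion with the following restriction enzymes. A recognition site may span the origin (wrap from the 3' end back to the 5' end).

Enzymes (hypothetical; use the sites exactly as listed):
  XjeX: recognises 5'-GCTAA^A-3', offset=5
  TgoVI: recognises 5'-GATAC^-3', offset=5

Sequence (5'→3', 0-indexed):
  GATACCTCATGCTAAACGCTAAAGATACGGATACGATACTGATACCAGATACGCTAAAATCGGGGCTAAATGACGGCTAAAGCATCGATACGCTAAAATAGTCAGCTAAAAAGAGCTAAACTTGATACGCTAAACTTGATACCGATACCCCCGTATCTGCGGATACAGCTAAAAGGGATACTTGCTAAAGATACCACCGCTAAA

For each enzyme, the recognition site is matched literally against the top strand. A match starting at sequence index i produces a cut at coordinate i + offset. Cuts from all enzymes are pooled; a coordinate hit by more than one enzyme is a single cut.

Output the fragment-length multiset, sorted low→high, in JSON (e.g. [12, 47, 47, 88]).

Site scan:
  XjeX (GCTAAA, off=5): starts [10, 17, 52, 64, 75, 91, 104, 114, 128, 167, 183, 198] → cuts [15, 22, 57, 69, 80, 96, 109, 119, 133, 172, 188, 203]
  TgoVI (GATAC, off=5): starts [0, 23, 29, 34, 40, 47, 86, 123, 137, 143, 161, 176, 189] → cuts [5, 28, 34, 39, 45, 52, 91, 128, 142, 148, 166, 181, 194]

Pooled cuts: [5, 15, 22, 28, 34, 39, 45, 52, 57, 69, 80, 91, 96, 109, 119, 128, 133, 142, 148, 166, 172, 181, 188, 194, 203]

Fragments:
  5→15: 10 bp
  15→22: 7 bp
  22→28: 6 bp
  28→34: 6 bp
  34→39: 5 bp
  39→45: 6 bp
  45→52: 7 bp
  52→57: 5 bp
  57→69: 12 bp
  69→80: 11 bp
  80→91: 11 bp
  91→96: 5 bp
  96→109: 13 bp
  109→119: 10 bp
  119→128: 9 bp
  128→133: 5 bp
  133→142: 9 bp
  142→148: 6 bp
  148→166: 18 bp
  166→172: 6 bp
  172→181: 9 bp
  181→188: 7 bp
  188→194: 6 bp
  194→203: 9 bp
  203→5 (wrap): 204-203+5 = 6 bp

[5,5,5,5,6,6,6,6,6,6,6,7,7,7,9,9,9,9,10,10,11,11,12,13,18]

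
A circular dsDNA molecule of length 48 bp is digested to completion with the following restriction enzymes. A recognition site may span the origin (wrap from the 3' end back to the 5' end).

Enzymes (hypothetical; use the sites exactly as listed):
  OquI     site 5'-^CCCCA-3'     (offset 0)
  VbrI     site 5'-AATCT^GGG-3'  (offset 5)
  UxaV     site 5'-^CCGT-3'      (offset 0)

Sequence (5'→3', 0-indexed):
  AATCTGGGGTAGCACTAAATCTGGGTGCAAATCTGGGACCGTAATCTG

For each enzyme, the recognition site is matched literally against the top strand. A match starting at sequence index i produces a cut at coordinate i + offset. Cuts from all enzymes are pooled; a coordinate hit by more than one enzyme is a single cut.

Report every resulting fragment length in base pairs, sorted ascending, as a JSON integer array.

[4,12,15,17]

Site scan:
  OquI (CCCCA, off=0): no sites
  VbrI AATCTGGG/5: at [0, 17, 29] ⇒ [5, 22, 34]
  UxaV CCGT/0: at [38] ⇒ [38]

All cut coordinates (distinct, sorted): [5, 22, 34, 38]

Fragment lengths:
  5→22: 17 bp
  22→34: 12 bp
  34→38: 4 bp
  38→5 (wrap): 48-38+5 = 15 bp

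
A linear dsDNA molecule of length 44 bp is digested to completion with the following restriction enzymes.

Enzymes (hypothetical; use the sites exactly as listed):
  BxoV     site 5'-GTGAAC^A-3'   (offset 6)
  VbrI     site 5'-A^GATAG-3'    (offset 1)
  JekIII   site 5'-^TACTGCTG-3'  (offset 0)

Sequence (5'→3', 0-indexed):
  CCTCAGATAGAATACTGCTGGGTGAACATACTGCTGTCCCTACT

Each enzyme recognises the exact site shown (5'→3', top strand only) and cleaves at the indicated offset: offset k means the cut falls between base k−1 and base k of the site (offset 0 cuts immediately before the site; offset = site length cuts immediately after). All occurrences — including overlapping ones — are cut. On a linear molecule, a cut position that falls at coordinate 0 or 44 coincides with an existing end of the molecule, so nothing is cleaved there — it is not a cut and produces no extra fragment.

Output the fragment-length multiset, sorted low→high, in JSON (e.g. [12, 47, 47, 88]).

Scan for sites:
  BxoV GTGAACA/6: at [21] ⇒ [27]
  VbrI AGATAG/1: at [4] ⇒ [5]
  JekIII TACTGCTG/0: at [12, 28] ⇒ [12, 28]

Pooled cuts: [5, 12, 27, 28]

Fragments:
  [0,5): 5 bp
  [5,12): 7 bp
  [12,27): 15 bp
  [27,28): 1 bp
  [28,44): 16 bp

[1,5,7,15,16]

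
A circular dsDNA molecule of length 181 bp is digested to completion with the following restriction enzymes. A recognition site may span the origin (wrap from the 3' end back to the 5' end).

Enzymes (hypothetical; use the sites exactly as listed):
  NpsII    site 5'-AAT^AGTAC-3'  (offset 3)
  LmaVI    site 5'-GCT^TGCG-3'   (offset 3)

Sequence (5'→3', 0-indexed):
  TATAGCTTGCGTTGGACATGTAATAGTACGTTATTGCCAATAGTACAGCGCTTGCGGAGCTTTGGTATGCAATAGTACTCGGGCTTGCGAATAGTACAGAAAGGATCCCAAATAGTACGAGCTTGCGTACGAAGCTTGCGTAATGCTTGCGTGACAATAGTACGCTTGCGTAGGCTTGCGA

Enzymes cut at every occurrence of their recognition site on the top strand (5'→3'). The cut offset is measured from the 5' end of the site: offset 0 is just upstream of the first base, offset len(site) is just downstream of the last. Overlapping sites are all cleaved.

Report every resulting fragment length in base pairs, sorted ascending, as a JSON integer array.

Site scan:
  NpsII (AATAGTAC, off=3): starts [21, 38, 70, 89, 110, 155] → cuts [24, 41, 73, 92, 113, 158]
  LmaVI (GCTTGCG, off=3): starts [4, 49, 82, 120, 133, 144, 163, 173] → cuts [7, 52, 85, 123, 136, 147, 166, 176]

Pooled cuts: [7, 24, 41, 52, 73, 85, 92, 113, 123, 136, 147, 158, 166, 176]

Fragment lengths:
  7→24: 17 bp
  24→41: 17 bp
  41→52: 11 bp
  52→73: 21 bp
  73→85: 12 bp
  85→92: 7 bp
  92→113: 21 bp
  113→123: 10 bp
  123→136: 13 bp
  136→147: 11 bp
  147→158: 11 bp
  158→166: 8 bp
  166→176: 10 bp
  176→7 (wrap): 181-176+7 = 12 bp

[7,8,10,10,11,11,11,12,12,13,17,17,21,21]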